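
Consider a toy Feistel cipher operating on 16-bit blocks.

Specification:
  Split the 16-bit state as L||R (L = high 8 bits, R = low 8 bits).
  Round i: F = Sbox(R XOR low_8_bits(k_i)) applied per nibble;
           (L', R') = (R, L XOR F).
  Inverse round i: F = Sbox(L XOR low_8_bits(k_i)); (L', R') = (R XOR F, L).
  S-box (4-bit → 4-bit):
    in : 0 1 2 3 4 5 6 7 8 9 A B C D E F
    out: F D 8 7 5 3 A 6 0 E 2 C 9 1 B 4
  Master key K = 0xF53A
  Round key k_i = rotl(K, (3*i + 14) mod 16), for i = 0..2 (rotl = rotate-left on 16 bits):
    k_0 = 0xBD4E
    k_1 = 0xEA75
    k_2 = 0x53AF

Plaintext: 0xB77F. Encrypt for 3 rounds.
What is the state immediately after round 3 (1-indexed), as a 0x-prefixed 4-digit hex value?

s_0 = plaintext = 0xB77F
s_1 = Round(s_0, k_0) = 0x7FCA
s_2 = Round(s_1, k_1) = 0xCABB
s_3 = Round(s_2, k_2) = 0xBB1F

0xBB1F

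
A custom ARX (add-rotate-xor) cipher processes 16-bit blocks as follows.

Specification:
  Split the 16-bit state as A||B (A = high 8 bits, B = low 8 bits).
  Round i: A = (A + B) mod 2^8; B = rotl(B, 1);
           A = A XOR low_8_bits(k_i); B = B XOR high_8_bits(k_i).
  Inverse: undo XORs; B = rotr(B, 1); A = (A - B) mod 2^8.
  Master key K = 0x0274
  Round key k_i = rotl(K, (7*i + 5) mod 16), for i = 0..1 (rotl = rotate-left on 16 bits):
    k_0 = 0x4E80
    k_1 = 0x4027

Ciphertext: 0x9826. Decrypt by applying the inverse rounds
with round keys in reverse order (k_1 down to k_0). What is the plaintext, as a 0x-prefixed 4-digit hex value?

s_0 = ciphertext = 0x9826
s_1 = InvRound(s_0, k_1) = 0x8C33
s_2 = InvRound(s_1, k_0) = 0x4EBE

0x4EBE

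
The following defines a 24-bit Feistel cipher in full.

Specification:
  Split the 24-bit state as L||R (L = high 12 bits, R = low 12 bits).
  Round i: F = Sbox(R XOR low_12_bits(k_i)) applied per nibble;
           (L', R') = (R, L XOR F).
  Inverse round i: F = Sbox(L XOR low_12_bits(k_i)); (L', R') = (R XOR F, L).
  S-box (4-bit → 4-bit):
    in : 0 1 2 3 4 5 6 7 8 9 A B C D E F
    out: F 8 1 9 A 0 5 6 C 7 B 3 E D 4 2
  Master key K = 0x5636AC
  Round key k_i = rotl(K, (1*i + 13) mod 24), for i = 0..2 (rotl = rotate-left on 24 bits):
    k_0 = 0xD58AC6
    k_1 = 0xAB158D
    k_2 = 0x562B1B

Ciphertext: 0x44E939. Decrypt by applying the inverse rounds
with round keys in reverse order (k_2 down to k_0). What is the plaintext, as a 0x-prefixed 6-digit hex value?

0x008074

s_0 = ciphertext = 0x44E939
s_1 = InvRound(s_0, k_2) = 0xB3944E
s_2 = InvRound(s_1, k_1) = 0x074B39
s_3 = InvRound(s_2, k_0) = 0x008074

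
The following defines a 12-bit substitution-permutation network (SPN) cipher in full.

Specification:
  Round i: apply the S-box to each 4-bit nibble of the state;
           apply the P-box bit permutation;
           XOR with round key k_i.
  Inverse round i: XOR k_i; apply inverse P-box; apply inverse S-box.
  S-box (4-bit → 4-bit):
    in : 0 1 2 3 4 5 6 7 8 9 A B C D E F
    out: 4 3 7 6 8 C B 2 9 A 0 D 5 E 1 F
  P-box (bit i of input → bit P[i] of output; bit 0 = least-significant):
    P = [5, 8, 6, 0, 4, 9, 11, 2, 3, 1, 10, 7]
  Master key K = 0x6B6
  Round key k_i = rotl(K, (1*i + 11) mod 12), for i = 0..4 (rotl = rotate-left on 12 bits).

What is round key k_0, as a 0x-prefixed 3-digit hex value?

0x35B

K = 0x6B6
k_0 = rotl(K, (1*0+11) mod 12) = rotl(K, 11) = 0x35B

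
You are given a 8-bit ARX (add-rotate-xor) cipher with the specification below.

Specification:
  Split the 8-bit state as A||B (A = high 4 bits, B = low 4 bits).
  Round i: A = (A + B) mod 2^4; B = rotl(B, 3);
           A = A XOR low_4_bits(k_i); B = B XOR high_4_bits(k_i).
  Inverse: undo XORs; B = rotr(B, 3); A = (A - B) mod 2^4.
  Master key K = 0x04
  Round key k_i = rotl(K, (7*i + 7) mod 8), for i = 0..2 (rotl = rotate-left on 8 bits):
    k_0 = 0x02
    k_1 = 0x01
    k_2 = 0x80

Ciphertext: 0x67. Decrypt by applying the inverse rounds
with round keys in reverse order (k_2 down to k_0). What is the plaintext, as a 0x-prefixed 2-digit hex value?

s_0 = ciphertext = 0x67
s_1 = InvRound(s_0, k_2) = 0x7F
s_2 = InvRound(s_1, k_1) = 0x7F
s_3 = InvRound(s_2, k_0) = 0x6F

0x6F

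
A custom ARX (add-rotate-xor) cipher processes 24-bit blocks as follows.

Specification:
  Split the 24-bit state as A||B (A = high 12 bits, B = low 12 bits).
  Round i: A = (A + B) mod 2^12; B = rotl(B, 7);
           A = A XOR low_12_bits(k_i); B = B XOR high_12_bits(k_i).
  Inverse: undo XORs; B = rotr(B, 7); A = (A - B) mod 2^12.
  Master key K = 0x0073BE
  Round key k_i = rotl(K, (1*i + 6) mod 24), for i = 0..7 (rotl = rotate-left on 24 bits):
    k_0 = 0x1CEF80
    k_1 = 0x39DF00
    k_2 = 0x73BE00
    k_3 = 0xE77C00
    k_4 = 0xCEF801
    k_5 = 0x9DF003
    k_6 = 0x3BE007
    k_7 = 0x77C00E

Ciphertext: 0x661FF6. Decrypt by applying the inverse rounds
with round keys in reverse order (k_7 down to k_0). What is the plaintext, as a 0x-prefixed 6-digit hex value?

s_0 = ciphertext = 0x661FF6
s_1 = InvRound(s_0, k_7) = 0x51E151
s_2 = InvRound(s_1, k_6) = 0x734DE5
s_3 = InvRound(s_2, k_5) = 0xFEF748
s_4 = InvRound(s_3, k_4) = 0x2F74F7
s_5 = InvRound(s_4, k_3) = 0xEE2015
s_6 = InvRound(s_5, k_2) = 0xB145CE
s_7 = InvRound(s_6, k_1) = 0x9A8A6C
s_8 = InvRound(s_7, k_0) = 0x1D1457

0x1D1457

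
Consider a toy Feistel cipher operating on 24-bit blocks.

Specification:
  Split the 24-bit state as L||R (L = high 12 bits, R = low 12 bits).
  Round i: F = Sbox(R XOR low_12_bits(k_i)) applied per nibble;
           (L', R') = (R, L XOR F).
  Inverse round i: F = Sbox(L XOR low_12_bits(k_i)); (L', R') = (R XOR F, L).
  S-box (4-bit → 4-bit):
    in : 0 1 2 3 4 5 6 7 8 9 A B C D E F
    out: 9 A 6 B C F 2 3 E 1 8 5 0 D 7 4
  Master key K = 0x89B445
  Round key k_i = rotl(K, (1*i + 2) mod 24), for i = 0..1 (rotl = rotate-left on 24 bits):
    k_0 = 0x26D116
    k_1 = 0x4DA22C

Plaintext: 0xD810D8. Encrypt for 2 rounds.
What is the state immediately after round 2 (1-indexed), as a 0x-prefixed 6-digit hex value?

s_0 = plaintext = 0xD810D8
s_1 = Round(s_0, k_0) = 0x0D8786
s_2 = Round(s_1, k_1) = 0x786F50

0x786F50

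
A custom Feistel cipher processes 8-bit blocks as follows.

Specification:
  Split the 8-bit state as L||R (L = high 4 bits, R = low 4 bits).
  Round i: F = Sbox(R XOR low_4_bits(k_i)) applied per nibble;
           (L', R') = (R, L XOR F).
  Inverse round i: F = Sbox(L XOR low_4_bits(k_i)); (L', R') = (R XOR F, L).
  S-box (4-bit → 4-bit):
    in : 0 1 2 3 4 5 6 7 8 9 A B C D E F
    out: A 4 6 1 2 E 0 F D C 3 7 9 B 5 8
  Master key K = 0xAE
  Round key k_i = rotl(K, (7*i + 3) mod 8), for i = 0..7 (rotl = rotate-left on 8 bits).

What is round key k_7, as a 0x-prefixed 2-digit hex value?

K = 0xAE
k_0 = rotl(K, (7*0+3) mod 8) = rotl(K, 3) = 0x75
k_1 = rotl(K, (7*1+3) mod 8) = rotl(K, 2) = 0xBA
k_2 = rotl(K, (7*2+3) mod 8) = rotl(K, 1) = 0x5D
k_3 = rotl(K, (7*3+3) mod 8) = rotl(K, 0) = 0xAE
k_4 = rotl(K, (7*4+3) mod 8) = rotl(K, 7) = 0x57
k_5 = rotl(K, (7*5+3) mod 8) = rotl(K, 6) = 0xAB
k_6 = rotl(K, (7*6+3) mod 8) = rotl(K, 5) = 0xD5
k_7 = rotl(K, (7*7+3) mod 8) = rotl(K, 4) = 0xEA

0xEA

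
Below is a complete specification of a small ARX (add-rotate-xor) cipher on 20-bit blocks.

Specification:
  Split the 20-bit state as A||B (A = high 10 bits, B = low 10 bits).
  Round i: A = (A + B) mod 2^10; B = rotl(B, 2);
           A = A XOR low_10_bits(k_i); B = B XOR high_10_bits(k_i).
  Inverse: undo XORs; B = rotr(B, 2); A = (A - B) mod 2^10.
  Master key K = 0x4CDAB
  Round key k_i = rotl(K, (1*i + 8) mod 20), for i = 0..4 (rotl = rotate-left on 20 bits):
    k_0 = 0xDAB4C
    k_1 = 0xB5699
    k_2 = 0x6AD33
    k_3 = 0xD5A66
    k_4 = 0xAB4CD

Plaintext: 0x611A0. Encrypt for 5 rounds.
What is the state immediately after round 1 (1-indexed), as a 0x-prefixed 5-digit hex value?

0x1A1EB

s_0 = plaintext = 0x611A0
s_1 = Round(s_0, k_0) = 0x1A1EB
s_2 = Round(s_1, k_1) = 0x32978
s_3 = Round(s_2, k_2) = 0xDC44A
s_4 = Round(s_3, k_3) = 0x7767E
s_5 = Round(s_4, k_4) = 0x25B57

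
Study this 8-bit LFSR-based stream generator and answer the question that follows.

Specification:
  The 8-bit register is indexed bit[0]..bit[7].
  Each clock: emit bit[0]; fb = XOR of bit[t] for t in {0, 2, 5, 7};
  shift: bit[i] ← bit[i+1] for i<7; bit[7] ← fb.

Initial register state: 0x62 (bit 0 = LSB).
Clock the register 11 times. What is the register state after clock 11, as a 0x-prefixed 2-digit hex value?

0xE7

reg_0 = 0x62
clock 1: out=0, reg = 0xB1
clock 2: out=1, reg = 0xD8
clock 3: out=0, reg = 0xEC
clock 4: out=0, reg = 0xF6
clock 5: out=0, reg = 0xFB
clock 6: out=1, reg = 0xFD
clock 7: out=1, reg = 0x7E
clock 8: out=0, reg = 0x3F
clock 9: out=1, reg = 0x9F
clock 10: out=1, reg = 0xCF
clock 11: out=1, reg = 0xE7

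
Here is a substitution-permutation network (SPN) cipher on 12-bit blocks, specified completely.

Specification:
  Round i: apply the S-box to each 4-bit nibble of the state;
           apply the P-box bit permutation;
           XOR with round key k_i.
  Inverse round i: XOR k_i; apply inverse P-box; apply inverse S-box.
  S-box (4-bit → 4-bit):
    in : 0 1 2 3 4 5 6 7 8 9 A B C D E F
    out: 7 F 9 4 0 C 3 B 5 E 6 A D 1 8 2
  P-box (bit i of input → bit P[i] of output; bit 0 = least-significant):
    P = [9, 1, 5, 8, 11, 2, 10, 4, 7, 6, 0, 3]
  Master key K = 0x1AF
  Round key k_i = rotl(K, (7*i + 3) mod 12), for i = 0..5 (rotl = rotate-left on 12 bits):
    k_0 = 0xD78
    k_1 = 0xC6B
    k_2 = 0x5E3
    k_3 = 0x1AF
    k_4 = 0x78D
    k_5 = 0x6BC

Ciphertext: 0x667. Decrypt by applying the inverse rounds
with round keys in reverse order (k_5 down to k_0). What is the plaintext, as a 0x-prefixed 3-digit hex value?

0xAF1

s_0 = ciphertext = 0x667
s_1 = InvRound(s_0, k_5) = 0x1EF
s_2 = InvRound(s_1, k_4) = 0xF30
s_3 = InvRound(s_2, k_3) = 0xC16
s_4 = InvRound(s_3, k_2) = 0x075
s_5 = InvRound(s_4, k_1) = 0xE1F
s_6 = InvRound(s_5, k_0) = 0xAF1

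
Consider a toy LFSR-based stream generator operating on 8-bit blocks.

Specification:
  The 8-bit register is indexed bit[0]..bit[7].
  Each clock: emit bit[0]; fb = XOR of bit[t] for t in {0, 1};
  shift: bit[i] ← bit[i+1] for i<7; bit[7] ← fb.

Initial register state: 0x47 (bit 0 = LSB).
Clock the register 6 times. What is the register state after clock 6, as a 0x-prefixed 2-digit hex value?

0x91

reg_0 = 0x47
clock 1: out=1, reg = 0x23
clock 2: out=1, reg = 0x11
clock 3: out=1, reg = 0x88
clock 4: out=0, reg = 0x44
clock 5: out=0, reg = 0x22
clock 6: out=0, reg = 0x91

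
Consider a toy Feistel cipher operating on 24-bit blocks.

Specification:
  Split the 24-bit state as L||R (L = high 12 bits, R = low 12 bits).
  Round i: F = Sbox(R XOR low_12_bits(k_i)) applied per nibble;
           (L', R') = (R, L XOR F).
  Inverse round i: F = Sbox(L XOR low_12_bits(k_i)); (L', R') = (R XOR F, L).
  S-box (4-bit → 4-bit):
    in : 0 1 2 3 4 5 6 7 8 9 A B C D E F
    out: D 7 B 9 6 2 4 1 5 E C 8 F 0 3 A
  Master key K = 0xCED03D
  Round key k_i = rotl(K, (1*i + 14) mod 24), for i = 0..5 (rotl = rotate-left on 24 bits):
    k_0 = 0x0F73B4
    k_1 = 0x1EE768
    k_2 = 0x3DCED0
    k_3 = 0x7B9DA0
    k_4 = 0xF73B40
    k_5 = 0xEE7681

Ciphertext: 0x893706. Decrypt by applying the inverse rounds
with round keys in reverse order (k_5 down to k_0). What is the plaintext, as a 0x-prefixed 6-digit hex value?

0xAC8B04

s_0 = ciphertext = 0x893706
s_1 = InvRound(s_0, k_5) = 0x47D893
s_2 = InvRound(s_1, k_4) = 0x20347D
s_3 = InvRound(s_2, k_3) = 0xEB4203
s_4 = InvRound(s_3, k_2) = 0xF45EB4
s_5 = InvRound(s_4, k_1) = 0xB04F45
s_6 = InvRound(s_5, k_0) = 0xAC8B04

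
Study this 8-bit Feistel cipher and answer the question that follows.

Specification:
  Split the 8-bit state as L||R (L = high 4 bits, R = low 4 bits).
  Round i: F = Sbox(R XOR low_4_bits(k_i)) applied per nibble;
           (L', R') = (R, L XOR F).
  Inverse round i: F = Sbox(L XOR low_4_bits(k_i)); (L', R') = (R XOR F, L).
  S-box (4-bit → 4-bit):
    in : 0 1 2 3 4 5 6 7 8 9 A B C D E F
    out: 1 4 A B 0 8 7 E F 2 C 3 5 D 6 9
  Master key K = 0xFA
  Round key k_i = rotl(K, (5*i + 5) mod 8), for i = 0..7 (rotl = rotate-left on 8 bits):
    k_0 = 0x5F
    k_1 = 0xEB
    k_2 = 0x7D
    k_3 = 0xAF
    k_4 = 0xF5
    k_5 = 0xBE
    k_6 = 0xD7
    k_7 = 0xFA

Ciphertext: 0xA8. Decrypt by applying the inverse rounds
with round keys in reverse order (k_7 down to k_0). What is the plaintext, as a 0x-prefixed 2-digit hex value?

s_0 = ciphertext = 0xA8
s_1 = InvRound(s_0, k_7) = 0x9A
s_2 = InvRound(s_1, k_6) = 0xC9
s_3 = InvRound(s_2, k_5) = 0x3C
s_4 = InvRound(s_3, k_4) = 0xB3
s_5 = InvRound(s_4, k_3) = 0x3B
s_6 = InvRound(s_5, k_2) = 0xD3
s_7 = InvRound(s_6, k_1) = 0x4D
s_8 = InvRound(s_7, k_0) = 0xE4

0xE4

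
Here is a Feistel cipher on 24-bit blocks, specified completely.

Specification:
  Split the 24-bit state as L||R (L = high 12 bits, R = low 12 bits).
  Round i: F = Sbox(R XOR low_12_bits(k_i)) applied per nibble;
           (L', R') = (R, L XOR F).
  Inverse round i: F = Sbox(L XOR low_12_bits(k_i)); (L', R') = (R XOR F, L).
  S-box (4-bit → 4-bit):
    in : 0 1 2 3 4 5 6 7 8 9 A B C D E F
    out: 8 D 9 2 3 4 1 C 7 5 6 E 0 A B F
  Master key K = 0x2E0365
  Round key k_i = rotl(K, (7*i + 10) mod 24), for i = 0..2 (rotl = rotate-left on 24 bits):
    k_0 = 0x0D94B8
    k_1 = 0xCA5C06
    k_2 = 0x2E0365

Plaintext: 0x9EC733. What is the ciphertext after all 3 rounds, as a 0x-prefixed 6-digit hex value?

0xB60C16

s_0 = plaintext = 0x9EC733
s_1 = Round(s_0, k_0) = 0x733B92
s_2 = Round(s_1, k_1) = 0xB92B60
s_3 = Round(s_2, k_2) = 0xB60C16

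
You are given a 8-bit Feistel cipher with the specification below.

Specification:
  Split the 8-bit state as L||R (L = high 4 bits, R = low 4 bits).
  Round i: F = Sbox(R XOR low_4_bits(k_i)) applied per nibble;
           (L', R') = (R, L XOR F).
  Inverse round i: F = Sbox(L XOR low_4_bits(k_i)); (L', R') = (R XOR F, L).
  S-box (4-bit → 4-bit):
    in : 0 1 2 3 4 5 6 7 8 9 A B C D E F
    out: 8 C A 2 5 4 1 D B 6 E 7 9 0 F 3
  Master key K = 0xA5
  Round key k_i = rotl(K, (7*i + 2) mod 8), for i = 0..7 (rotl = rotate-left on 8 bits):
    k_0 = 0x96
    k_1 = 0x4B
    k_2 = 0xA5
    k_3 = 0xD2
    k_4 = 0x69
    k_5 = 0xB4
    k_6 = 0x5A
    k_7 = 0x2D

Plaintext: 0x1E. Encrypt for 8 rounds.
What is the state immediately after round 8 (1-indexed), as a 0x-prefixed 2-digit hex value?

s_0 = plaintext = 0x1E
s_1 = Round(s_0, k_0) = 0xEA
s_2 = Round(s_1, k_1) = 0xA2
s_3 = Round(s_2, k_2) = 0x27
s_4 = Round(s_3, k_3) = 0x76
s_5 = Round(s_4, k_4) = 0x64
s_6 = Round(s_5, k_5) = 0x4E
s_7 = Round(s_6, k_6) = 0xE1
s_8 = Round(s_7, k_7) = 0x17

0x17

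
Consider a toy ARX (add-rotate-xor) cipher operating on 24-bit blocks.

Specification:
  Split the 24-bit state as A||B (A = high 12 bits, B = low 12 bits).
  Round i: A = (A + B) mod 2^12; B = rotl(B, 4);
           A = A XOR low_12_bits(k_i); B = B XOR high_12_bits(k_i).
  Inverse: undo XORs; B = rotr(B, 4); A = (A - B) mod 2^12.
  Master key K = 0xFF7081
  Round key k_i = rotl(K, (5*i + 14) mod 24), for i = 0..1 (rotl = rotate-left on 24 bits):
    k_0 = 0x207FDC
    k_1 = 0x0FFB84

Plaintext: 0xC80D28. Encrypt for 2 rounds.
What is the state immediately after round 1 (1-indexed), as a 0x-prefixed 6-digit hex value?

s_0 = plaintext = 0xC80D28
s_1 = Round(s_0, k_0) = 0x67408A
s_2 = Round(s_1, k_1) = 0xD7A85F

0x67408A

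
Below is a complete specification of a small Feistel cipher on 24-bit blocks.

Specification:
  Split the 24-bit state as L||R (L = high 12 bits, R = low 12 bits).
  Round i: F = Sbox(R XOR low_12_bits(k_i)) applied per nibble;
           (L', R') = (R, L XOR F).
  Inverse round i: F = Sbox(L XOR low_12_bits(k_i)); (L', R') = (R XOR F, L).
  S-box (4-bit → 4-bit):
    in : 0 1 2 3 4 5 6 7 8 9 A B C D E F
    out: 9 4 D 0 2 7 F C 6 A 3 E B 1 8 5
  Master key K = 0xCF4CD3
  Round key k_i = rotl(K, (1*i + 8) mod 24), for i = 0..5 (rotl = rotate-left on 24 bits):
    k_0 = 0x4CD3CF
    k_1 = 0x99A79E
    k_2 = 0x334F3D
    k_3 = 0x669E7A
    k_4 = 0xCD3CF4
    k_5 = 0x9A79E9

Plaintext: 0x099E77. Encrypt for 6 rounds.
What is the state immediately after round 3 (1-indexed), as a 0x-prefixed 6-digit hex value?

0x1F39C7

s_0 = plaintext = 0x099E77
s_1 = Round(s_0, k_0) = 0xE7717F
s_2 = Round(s_1, k_1) = 0x17F1F3
s_3 = Round(s_2, k_2) = 0x1F39C7
s_4 = Round(s_3, k_3) = 0x9C7D12
s_5 = Round(s_4, k_4) = 0xD12D48
s_6 = Round(s_5, k_5) = 0xD48F26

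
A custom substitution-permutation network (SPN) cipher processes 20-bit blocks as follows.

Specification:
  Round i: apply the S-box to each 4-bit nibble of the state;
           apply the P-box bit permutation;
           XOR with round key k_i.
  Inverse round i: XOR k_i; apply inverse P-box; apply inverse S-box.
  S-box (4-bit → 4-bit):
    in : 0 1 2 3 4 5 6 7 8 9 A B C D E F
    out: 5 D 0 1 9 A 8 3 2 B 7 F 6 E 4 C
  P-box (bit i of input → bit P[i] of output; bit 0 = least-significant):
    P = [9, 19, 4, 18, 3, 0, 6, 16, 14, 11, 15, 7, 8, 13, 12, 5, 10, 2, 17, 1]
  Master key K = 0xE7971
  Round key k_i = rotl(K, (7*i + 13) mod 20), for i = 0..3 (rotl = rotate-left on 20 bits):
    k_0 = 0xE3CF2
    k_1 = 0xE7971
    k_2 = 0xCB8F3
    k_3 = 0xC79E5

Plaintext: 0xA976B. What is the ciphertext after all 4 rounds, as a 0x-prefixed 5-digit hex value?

0xBB93B

s_0 = plaintext = 0xA976B
s_1 = Round(s_0, k_0) = 0x153C6
s_2 = Round(s_1, k_1) = 0x81D12
s_3 = Round(s_2, k_2) = 0xD211F
s_4 = Round(s_3, k_3) = 0xBB93B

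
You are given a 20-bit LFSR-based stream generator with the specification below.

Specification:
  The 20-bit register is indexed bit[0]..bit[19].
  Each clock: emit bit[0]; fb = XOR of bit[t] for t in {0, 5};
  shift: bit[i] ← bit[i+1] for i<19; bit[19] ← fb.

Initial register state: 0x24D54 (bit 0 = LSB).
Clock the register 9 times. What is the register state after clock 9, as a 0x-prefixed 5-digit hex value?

0x9F126

reg_0 = 0x24D54
clock 1: out=0, reg = 0x126AA
clock 2: out=0, reg = 0x89355
clock 3: out=1, reg = 0xC49AA
clock 4: out=0, reg = 0xE24D5
clock 5: out=1, reg = 0xF126A
clock 6: out=0, reg = 0xF8935
clock 7: out=1, reg = 0x7C49A
clock 8: out=0, reg = 0x3E24D
clock 9: out=1, reg = 0x9F126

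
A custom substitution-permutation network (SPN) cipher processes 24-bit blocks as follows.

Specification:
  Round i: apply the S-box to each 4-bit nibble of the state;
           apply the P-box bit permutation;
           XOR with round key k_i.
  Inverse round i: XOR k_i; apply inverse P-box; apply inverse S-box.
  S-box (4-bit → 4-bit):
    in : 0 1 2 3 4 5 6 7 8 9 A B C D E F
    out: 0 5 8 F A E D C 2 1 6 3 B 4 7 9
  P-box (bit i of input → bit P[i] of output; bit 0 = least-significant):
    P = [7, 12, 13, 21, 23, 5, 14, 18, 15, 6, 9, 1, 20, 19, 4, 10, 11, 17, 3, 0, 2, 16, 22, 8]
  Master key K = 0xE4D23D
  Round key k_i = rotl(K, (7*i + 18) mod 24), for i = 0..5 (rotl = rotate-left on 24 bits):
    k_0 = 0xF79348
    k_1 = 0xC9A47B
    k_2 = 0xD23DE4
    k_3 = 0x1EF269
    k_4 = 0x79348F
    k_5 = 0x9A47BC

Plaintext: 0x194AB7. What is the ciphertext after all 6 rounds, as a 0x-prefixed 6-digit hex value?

s_0 = plaintext = 0x194AB7
s_1 = Round(s_0, k_0) = 0x1FBD2C
s_2 = Round(s_1, k_1) = 0xB5BEFE
s_3 = Round(s_2, k_2) = 0x4D8F29
s_4 = Round(s_3, k_3) = 0x1373E3
s_5 = Round(s_4, k_4) = 0x9BCA70
s_6 = Round(s_5, k_5) = 0x8409F8

0x8409F8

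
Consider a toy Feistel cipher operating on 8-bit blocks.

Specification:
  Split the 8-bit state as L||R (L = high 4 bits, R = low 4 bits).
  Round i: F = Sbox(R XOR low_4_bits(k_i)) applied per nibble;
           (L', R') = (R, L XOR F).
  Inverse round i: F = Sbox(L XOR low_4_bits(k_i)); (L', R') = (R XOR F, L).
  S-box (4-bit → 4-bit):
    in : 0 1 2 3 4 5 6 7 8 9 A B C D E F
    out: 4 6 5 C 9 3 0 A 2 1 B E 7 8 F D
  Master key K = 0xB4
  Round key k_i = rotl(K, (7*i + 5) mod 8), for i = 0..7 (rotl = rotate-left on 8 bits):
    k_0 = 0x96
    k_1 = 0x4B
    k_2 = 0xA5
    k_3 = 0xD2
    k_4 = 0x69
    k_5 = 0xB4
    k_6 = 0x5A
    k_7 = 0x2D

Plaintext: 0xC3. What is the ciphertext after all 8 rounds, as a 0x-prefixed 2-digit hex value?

0x48

s_0 = plaintext = 0xC3
s_1 = Round(s_0, k_0) = 0x3F
s_2 = Round(s_1, k_1) = 0xFA
s_3 = Round(s_2, k_2) = 0xA2
s_4 = Round(s_3, k_3) = 0x2E
s_5 = Round(s_4, k_4) = 0xE8
s_6 = Round(s_5, k_5) = 0x89
s_7 = Round(s_6, k_6) = 0x94
s_8 = Round(s_7, k_7) = 0x48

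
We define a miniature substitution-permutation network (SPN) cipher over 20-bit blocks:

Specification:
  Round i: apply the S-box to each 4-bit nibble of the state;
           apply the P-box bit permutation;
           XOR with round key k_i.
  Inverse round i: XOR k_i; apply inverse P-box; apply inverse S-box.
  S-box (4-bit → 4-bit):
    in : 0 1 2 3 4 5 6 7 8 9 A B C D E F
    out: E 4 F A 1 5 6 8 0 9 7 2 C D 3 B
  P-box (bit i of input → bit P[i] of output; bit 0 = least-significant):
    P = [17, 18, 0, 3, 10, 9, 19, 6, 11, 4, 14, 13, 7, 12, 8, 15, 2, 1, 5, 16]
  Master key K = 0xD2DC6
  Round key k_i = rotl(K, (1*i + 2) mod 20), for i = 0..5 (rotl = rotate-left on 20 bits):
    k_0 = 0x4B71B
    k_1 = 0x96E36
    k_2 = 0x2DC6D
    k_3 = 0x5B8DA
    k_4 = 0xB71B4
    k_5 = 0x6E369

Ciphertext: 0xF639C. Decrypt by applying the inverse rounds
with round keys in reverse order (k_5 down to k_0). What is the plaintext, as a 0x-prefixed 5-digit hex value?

0x3546F

s_0 = ciphertext = 0xF639C
s_1 = InvRound(s_0, k_5) = 0xD9BC1
s_2 = InvRound(s_1, k_4) = 0x5723A
s_3 = InvRound(s_2, k_3) = 0x19538
s_4 = InvRound(s_3, k_2) = 0x91A75
s_5 = InvRound(s_4, k_1) = 0xBBC91
s_6 = InvRound(s_5, k_0) = 0x3546F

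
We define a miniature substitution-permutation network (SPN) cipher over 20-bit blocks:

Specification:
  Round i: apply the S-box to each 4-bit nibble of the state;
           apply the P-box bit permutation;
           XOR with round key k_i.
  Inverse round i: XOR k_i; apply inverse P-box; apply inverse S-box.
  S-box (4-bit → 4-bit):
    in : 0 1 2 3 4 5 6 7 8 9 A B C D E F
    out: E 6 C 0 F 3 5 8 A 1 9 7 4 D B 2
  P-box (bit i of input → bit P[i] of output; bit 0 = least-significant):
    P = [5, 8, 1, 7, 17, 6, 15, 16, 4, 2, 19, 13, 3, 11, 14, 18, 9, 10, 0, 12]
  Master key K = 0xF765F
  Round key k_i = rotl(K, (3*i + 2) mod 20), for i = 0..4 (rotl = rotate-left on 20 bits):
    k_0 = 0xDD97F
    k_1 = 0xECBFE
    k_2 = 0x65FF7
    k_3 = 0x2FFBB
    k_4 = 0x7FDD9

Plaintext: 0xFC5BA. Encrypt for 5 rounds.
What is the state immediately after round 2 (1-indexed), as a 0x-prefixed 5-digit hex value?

s_0 = plaintext = 0xFC5BA
s_1 = Round(s_0, k_0) = 0xF1D8B
s_2 = Round(s_1, k_1) = 0x7A68C
s_3 = Round(s_2, k_2) = 0xB4FAD
s_4 = Round(s_3, k_3) = 0x5B114
s_5 = Round(s_4, k_4) = 0xF3237

0x7A68C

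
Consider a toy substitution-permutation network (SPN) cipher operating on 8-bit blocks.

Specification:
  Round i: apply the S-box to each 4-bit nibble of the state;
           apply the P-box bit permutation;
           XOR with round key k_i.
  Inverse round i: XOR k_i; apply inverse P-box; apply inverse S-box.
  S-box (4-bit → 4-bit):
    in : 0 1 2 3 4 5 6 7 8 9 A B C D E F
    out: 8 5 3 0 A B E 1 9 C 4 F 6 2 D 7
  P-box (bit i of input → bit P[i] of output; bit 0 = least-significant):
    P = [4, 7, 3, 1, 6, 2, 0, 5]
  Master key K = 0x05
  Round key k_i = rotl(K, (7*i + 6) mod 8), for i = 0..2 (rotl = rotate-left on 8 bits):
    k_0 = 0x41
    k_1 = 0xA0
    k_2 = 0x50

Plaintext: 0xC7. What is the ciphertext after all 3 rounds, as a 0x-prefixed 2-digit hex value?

s_0 = plaintext = 0xC7
s_1 = Round(s_0, k_0) = 0x54
s_2 = Round(s_1, k_1) = 0x46
s_3 = Round(s_2, k_2) = 0xFE

0xFE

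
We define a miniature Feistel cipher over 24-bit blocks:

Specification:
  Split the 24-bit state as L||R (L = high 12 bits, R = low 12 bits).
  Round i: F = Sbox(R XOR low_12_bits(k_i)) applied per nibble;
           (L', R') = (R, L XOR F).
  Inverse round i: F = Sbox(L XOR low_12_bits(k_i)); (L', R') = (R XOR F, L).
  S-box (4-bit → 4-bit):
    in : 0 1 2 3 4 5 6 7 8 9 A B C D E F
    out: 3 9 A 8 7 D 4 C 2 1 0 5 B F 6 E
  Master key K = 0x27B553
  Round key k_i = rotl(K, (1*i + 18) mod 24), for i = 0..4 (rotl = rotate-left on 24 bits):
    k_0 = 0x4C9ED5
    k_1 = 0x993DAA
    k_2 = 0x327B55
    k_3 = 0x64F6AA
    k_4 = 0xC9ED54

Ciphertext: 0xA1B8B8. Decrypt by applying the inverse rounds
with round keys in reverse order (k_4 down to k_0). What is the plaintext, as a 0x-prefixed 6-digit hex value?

0xC20B89

s_0 = ciphertext = 0xA1B8B8
s_1 = InvRound(s_0, k_4) = 0x4C6A1B
s_2 = InvRound(s_1, k_3) = 0x0504C6
s_3 = InvRound(s_2, k_2) = 0x1FB050
s_4 = InvRound(s_3, k_1) = 0xB891FB
s_5 = InvRound(s_4, k_0) = 0xC20B89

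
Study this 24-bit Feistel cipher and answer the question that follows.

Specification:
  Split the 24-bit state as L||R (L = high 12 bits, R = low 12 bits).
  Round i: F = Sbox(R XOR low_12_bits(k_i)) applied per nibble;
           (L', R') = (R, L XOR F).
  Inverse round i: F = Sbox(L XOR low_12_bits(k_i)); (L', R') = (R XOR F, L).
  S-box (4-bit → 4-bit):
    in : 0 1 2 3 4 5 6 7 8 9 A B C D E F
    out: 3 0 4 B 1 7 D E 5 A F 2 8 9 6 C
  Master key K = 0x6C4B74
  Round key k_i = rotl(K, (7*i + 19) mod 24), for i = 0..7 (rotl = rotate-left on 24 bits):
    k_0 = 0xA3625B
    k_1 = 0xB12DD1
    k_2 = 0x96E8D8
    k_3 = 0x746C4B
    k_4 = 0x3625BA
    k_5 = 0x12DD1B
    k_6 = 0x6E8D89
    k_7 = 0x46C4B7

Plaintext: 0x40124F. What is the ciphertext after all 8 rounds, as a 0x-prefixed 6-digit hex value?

s_0 = plaintext = 0x40124F
s_1 = Round(s_0, k_0) = 0x24F700
s_2 = Round(s_1, k_1) = 0x700DDF
s_3 = Round(s_2, k_2) = 0xDDF03E
s_4 = Round(s_3, k_3) = 0x03E538
s_5 = Round(s_4, k_4) = 0x53836A
s_6 = Round(s_5, k_5) = 0x36A3D8
s_7 = Round(s_6, k_6) = 0x3D851A
s_8 = Round(s_7, k_7) = 0x51A321

0x51A321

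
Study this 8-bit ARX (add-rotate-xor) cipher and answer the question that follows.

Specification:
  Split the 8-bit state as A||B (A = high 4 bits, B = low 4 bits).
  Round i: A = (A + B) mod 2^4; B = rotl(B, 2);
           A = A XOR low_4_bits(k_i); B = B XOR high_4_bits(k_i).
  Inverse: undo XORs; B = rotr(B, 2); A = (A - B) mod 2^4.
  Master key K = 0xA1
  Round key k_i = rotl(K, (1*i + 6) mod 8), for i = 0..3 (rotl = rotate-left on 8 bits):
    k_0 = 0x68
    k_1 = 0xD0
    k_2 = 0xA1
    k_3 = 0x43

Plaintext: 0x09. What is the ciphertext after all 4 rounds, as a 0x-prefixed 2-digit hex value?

0xF3

s_0 = plaintext = 0x09
s_1 = Round(s_0, k_0) = 0x10
s_2 = Round(s_1, k_1) = 0x1D
s_3 = Round(s_2, k_2) = 0xFD
s_4 = Round(s_3, k_3) = 0xF3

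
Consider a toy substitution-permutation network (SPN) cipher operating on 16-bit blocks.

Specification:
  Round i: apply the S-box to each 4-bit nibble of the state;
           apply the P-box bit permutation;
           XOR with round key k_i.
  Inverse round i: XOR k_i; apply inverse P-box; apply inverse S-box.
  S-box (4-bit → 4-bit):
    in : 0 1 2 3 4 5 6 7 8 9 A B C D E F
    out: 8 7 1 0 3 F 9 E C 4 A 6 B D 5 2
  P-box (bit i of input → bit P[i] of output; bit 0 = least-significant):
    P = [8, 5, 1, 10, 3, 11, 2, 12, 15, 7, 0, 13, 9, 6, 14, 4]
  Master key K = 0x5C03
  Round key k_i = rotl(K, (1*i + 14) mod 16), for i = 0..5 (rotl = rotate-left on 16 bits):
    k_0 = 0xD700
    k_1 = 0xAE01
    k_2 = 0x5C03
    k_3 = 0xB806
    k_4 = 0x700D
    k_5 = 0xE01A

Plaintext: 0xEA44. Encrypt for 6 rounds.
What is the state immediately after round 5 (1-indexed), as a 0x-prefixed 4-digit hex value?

s_0 = plaintext = 0xEA44
s_1 = Round(s_0, k_0) = 0xBCA8
s_2 = Round(s_1, k_1) = 0x52C3
s_3 = Round(s_2, k_2) = 0x865B
s_4 = Round(s_3, k_3) = 0x4038
s_5 = Round(s_4, k_4) = 0x564F
s_6 = Round(s_5, k_5) = 0x0A62

0x564F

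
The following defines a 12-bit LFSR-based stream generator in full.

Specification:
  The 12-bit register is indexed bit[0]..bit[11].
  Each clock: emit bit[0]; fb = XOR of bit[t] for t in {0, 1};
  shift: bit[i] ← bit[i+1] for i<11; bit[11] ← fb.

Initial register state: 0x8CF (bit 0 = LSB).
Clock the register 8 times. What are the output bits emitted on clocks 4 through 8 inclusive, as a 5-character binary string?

10011

reg_0 = 0x8CF
clock 1: out=1, reg = 0x467
clock 2: out=1, reg = 0x233
clock 3: out=1, reg = 0x119
clock 4: out=1, reg = 0x88C
clock 5: out=0, reg = 0x446
clock 6: out=0, reg = 0xA23
clock 7: out=1, reg = 0x511
clock 8: out=1, reg = 0xA88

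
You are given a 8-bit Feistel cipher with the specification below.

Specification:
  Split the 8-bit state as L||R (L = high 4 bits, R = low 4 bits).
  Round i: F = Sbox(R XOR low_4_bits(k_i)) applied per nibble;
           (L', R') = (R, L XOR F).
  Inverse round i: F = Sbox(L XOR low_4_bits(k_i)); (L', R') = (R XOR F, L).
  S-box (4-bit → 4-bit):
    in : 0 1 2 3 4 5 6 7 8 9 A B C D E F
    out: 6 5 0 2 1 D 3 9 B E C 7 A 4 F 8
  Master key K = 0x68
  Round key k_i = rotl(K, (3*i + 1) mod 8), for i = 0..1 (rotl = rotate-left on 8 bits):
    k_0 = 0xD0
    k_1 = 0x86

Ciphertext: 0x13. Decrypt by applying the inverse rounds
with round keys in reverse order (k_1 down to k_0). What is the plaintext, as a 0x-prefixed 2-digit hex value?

s_0 = ciphertext = 0x13
s_1 = InvRound(s_0, k_1) = 0xA1
s_2 = InvRound(s_1, k_0) = 0xDA

0xDA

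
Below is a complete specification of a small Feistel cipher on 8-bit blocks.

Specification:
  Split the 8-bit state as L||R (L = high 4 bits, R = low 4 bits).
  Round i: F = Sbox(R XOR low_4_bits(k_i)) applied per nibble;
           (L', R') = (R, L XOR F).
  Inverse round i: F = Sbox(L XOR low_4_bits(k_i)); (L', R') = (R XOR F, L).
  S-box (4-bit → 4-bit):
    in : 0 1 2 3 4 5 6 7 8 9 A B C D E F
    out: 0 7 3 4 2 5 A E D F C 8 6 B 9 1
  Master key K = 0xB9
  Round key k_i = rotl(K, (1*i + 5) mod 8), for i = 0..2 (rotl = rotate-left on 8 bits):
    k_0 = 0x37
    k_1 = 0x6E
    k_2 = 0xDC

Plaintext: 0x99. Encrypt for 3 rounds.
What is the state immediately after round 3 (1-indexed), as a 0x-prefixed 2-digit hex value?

0x06

s_0 = plaintext = 0x99
s_1 = Round(s_0, k_0) = 0x90
s_2 = Round(s_1, k_1) = 0x00
s_3 = Round(s_2, k_2) = 0x06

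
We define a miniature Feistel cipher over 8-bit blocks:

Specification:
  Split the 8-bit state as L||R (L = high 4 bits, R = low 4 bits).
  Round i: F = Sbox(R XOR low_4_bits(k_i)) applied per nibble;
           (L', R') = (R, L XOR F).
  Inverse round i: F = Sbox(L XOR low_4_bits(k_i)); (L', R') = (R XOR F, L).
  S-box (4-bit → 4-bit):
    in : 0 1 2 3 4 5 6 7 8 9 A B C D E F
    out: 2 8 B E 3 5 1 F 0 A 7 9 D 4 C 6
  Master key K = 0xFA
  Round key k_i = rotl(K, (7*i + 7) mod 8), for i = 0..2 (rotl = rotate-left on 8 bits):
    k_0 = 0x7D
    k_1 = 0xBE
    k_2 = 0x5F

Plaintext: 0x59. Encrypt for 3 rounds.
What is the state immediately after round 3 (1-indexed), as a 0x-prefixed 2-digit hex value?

s_0 = plaintext = 0x59
s_1 = Round(s_0, k_0) = 0x96
s_2 = Round(s_1, k_1) = 0x69
s_3 = Round(s_2, k_2) = 0x97

0x97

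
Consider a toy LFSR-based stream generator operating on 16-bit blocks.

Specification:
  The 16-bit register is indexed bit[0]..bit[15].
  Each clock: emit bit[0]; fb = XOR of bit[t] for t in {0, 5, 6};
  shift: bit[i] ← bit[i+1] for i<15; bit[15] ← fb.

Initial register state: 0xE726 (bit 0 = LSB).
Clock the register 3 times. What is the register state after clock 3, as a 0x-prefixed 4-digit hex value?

0x7CE4

reg_0 = 0xE726
clock 1: out=0, reg = 0xF393
clock 2: out=1, reg = 0xF9C9
clock 3: out=1, reg = 0x7CE4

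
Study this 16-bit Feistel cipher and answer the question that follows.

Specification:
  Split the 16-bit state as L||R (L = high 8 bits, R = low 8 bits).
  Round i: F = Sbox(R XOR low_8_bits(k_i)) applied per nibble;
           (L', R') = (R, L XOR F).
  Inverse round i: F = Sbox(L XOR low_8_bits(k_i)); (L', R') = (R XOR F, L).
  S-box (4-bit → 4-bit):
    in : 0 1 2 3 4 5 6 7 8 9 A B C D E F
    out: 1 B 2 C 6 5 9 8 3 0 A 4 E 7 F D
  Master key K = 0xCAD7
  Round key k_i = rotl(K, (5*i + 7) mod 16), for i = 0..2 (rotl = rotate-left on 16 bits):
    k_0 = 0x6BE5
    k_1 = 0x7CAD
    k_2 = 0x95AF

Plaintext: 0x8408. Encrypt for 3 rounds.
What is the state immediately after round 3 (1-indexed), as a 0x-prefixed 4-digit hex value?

0x7700

s_0 = plaintext = 0x8408
s_1 = Round(s_0, k_0) = 0x0873
s_2 = Round(s_1, k_1) = 0x7377
s_3 = Round(s_2, k_2) = 0x7700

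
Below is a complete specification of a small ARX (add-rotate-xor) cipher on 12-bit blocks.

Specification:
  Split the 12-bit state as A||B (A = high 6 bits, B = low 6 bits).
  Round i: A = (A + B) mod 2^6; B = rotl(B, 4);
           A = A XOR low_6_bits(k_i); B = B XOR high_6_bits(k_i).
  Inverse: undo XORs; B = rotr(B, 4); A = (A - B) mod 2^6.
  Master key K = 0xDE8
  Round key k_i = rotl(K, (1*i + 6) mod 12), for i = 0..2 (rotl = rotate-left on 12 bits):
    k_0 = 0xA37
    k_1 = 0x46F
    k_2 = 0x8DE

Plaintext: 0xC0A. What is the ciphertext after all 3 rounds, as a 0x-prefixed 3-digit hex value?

s_0 = plaintext = 0xC0A
s_1 = Round(s_0, k_0) = 0x34A
s_2 = Round(s_1, k_1) = 0xE33
s_3 = Round(s_2, k_2) = 0xD5F

0xD5F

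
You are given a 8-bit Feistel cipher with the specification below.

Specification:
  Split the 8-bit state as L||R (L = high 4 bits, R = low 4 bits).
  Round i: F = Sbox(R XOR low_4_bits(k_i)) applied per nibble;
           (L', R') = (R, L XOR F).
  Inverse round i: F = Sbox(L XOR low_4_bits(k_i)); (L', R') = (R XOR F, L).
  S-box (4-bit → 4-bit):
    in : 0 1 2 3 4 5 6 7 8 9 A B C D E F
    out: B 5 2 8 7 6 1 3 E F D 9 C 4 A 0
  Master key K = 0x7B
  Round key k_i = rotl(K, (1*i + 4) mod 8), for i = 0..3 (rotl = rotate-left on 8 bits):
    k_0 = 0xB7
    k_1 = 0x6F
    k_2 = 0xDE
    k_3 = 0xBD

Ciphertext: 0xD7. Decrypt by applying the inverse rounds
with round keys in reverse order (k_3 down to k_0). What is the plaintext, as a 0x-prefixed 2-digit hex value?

s_0 = ciphertext = 0xD7
s_1 = InvRound(s_0, k_3) = 0xCD
s_2 = InvRound(s_1, k_2) = 0xFC
s_3 = InvRound(s_2, k_1) = 0x7F
s_4 = InvRound(s_3, k_0) = 0x47

0x47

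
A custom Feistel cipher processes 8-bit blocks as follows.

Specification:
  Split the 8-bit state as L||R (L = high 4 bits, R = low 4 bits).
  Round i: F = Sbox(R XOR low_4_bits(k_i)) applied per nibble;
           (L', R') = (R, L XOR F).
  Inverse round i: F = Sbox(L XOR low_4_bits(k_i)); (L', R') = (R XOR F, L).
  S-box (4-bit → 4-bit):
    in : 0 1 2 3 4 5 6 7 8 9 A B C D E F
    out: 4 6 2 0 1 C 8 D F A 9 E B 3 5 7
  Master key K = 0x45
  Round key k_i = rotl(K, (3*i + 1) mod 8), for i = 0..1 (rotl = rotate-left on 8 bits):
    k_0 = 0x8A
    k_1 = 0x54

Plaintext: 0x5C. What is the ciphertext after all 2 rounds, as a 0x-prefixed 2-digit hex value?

0xD6

s_0 = plaintext = 0x5C
s_1 = Round(s_0, k_0) = 0xCD
s_2 = Round(s_1, k_1) = 0xD6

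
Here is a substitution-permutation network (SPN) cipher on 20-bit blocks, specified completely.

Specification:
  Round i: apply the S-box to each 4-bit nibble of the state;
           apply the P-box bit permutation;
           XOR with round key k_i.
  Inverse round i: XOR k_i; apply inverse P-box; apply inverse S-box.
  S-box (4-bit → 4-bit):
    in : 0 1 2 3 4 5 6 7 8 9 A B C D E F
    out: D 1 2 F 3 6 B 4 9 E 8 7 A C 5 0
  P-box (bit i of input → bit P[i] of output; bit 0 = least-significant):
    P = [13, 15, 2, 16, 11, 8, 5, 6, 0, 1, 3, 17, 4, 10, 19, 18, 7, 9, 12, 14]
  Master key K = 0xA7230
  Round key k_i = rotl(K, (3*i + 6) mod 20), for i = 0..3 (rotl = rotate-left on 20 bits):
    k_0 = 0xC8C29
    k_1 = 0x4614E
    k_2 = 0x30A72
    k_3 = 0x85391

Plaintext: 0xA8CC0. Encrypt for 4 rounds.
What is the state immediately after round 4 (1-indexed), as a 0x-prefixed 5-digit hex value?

0x39705

s_0 = plaintext = 0xA8CC0
s_1 = Round(s_0, k_0) = 0xBED7F
s_2 = Round(s_1, k_1) = 0xE73F6
s_3 = Round(s_2, k_2) = 0x8BAF9
s_4 = Round(s_3, k_3) = 0x39705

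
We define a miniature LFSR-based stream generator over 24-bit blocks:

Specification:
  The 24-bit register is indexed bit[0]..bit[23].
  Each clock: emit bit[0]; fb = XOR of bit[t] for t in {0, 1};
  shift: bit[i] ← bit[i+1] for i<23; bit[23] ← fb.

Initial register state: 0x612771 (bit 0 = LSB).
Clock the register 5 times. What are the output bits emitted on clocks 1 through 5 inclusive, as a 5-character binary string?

reg_0 = 0x612771
clock 1: out=1, reg = 0xB093B8
clock 2: out=0, reg = 0x5849DC
clock 3: out=0, reg = 0x2C24EE
clock 4: out=0, reg = 0x961277
clock 5: out=1, reg = 0x4B093B

10001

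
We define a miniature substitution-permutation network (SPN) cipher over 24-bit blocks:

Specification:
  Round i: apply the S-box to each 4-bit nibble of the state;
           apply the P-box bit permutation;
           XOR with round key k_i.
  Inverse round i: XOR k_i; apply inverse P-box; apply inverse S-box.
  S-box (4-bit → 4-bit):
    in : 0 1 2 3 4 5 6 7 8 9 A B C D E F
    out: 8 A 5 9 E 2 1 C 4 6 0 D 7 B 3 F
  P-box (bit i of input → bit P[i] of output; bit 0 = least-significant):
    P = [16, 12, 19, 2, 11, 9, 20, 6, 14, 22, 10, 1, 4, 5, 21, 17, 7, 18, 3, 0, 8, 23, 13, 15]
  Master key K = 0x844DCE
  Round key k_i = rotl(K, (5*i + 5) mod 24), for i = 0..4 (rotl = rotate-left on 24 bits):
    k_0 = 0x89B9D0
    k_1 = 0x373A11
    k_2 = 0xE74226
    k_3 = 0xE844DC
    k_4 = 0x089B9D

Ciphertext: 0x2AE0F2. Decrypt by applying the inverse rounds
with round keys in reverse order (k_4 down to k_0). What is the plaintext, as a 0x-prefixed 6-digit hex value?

s_0 = ciphertext = 0x2AE0F2
s_1 = InvRound(s_0, k_4) = 0x2743D1
s_2 = InvRound(s_1, k_3) = 0xE4095B
s_3 = InvRound(s_2, k_2) = 0x67D6D3
s_4 = InvRound(s_3, k_1) = 0x76AFBA
s_5 = InvRound(s_4, k_0) = 0x59444C

0x59444C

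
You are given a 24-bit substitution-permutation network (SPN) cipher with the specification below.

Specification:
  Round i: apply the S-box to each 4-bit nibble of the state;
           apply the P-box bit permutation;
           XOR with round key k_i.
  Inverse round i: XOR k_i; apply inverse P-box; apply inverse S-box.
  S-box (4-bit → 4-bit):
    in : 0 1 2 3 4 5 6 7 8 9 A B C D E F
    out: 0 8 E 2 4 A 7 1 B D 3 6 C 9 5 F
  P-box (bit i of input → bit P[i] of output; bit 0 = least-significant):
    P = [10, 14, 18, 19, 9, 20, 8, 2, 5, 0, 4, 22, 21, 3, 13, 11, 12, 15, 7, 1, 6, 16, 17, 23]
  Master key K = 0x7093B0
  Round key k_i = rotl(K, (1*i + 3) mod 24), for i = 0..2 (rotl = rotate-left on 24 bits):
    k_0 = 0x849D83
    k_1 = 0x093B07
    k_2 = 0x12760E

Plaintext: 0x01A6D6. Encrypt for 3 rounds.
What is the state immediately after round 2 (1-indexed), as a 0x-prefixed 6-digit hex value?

s_0 = plaintext = 0x01A6D6
s_1 = Round(s_0, k_0) = 0xA0DBBC
s_2 = Round(s_1, k_1) = 0x343256
s_3 = Round(s_2, k_2) = 0x473293

0x343256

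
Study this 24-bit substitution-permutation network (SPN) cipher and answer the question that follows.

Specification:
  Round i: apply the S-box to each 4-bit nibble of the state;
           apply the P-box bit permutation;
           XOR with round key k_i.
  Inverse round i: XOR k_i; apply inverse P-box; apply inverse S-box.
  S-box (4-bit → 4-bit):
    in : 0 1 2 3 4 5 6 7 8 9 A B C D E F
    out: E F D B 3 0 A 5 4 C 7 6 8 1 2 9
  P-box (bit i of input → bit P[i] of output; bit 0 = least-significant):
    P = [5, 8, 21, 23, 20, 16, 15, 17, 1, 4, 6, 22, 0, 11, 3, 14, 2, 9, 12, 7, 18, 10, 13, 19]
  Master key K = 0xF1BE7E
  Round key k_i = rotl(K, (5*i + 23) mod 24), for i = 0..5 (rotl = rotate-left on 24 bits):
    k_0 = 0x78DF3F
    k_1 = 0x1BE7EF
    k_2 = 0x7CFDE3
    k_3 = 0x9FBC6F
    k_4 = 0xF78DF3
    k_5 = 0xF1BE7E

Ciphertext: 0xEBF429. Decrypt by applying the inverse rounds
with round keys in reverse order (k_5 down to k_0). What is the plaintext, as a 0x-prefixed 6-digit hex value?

0x83C4DF

s_0 = ciphertext = 0xEBF429
s_1 = InvRound(s_0, k_5) = 0xC43AF5
s_2 = InvRound(s_1, k_4) = 0xBA5D1B
s_3 = InvRound(s_2, k_3) = 0x7DCBBA
s_4 = InvRound(s_3, k_2) = 0xBB7BE5
s_5 = InvRound(s_4, k_1) = 0xE8BD89
s_6 = InvRound(s_5, k_0) = 0x83C4DF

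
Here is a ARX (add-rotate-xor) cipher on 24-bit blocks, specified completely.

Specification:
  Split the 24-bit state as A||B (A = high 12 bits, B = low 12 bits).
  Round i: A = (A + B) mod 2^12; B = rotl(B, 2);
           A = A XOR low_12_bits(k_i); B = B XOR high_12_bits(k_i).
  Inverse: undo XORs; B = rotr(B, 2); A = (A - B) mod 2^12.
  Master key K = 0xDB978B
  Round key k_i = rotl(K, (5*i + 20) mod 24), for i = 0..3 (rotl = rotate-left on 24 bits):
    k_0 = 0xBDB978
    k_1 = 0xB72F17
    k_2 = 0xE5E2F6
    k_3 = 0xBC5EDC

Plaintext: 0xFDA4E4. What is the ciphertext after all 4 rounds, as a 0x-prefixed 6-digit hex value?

s_0 = plaintext = 0xFDA4E4
s_1 = Round(s_0, k_0) = 0xDC684A
s_2 = Round(s_1, k_1) = 0x907A58
s_3 = Round(s_2, k_2) = 0x1A973C
s_4 = Round(s_3, k_3) = 0x639734

0x639734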